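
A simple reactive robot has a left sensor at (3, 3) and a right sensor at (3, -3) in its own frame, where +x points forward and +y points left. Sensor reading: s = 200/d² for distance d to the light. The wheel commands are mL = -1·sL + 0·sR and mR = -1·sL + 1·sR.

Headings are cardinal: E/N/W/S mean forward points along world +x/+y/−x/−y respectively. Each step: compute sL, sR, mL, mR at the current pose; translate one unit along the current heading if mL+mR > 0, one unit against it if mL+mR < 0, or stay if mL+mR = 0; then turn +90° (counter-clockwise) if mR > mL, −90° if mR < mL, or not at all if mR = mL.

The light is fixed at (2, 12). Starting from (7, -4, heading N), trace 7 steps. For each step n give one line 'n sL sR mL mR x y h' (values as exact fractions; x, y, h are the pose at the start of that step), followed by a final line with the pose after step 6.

n=0: pose=(7,-4,N); sL=200/173, sR=200/233; mL=-200/173, mR=-12000/40309; mL+mR=-58600/40309 → advance -1; mR−mL=200/233 → turn +1·90°
n=1: pose=(7,-5,W); sL=50/101, sR=1; mL=-50/101, mR=51/101; mL+mR=1/101 → advance +1; mR−mL=1 → turn +1·90°
n=2: pose=(6,-5,S); sL=200/449, sR=200/401; mL=-200/449, mR=9600/180049; mL+mR=-70600/180049 → advance -1; mR−mL=200/401 → turn +1·90°
n=3: pose=(6,-4,E); sL=100/109, sR=20/41; mL=-100/109, mR=-1920/4469; mL+mR=-6020/4469 → advance -1; mR−mL=20/41 → turn +1·90°
n=4: pose=(5,-4,N); sL=200/169, sR=40/41; mL=-200/169, mR=-1440/6929; mL+mR=-9640/6929 → advance -1; mR−mL=40/41 → turn +1·90°
n=5: pose=(5,-5,W); sL=1/2, sR=50/49; mL=-1/2, mR=51/98; mL+mR=1/49 → advance +1; mR−mL=50/49 → turn +1·90°
n=6: pose=(4,-5,S); sL=8/17, sR=200/401; mL=-8/17, mR=192/6817; mL+mR=-3016/6817 → advance -1; mR−mL=200/401 → turn +1·90°

0 200/173 200/233 -200/173 -12000/40309 7 -4 N
1 50/101 1 -50/101 51/101 7 -5 W
2 200/449 200/401 -200/449 9600/180049 6 -5 S
3 100/109 20/41 -100/109 -1920/4469 6 -4 E
4 200/169 40/41 -200/169 -1440/6929 5 -4 N
5 1/2 50/49 -1/2 51/98 5 -5 W
6 8/17 200/401 -8/17 192/6817 4 -5 S
final 4 -4 E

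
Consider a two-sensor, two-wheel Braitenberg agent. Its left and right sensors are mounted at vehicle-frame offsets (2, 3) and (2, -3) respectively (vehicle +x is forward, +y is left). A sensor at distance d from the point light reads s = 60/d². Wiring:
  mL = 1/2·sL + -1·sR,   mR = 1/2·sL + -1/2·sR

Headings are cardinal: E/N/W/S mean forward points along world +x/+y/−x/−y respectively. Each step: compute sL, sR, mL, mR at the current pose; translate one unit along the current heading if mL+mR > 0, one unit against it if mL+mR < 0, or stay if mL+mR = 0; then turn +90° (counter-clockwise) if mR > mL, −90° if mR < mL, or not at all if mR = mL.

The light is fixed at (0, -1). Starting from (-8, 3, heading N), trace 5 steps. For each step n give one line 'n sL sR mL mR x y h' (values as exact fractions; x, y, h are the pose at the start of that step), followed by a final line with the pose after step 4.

n=0: pose=(-8,3,N); sL=60/157, sR=60/61; mL=-7590/9577, mR=-2880/9577; mL+mR=-10470/9577 → advance -1; mR−mL=30/61 → turn +1·90°
n=1: pose=(-8,2,W); sL=3/5, sR=15/34; mL=-12/85, mR=27/340; mL+mR=-21/340 → advance -1; mR−mL=15/68 → turn +1·90°
n=2: pose=(-7,2,S); sL=60/17, sR=60/101; mL=2010/1717, mR=2520/1717; mL+mR=4530/1717 → advance +1; mR−mL=30/101 → turn +1·90°
n=3: pose=(-7,1,E); sL=6/5, sR=30/13; mL=-111/65, mR=-36/65; mL+mR=-147/65 → advance -1; mR−mL=15/13 → turn +1·90°
n=4: pose=(-8,1,N); sL=60/137, sR=60/41; mL=-6990/5617, mR=-2880/5617; mL+mR=-9870/5617 → advance -1; mR−mL=30/41 → turn +1·90°

0 60/157 60/61 -7590/9577 -2880/9577 -8 3 N
1 3/5 15/34 -12/85 27/340 -8 2 W
2 60/17 60/101 2010/1717 2520/1717 -7 2 S
3 6/5 30/13 -111/65 -36/65 -7 1 E
4 60/137 60/41 -6990/5617 -2880/5617 -8 1 N
final -8 0 W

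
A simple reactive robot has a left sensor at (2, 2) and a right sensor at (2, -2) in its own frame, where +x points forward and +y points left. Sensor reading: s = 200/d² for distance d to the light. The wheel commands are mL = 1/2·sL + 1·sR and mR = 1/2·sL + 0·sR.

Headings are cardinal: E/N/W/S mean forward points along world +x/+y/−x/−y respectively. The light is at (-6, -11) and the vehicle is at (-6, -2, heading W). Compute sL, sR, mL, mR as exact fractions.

left sensor world pos  = (-8, -4); dL² = 53
right sensor world pos = (-8, 0); dR² = 125
sL = 200/53 = 200/53
sR = 200/125 = 8/5
mL = 1/2·sL + 1·sR = 924/265
mR = 1/2·sL + 0·sR = 100/53

200/53 8/5 924/265 100/53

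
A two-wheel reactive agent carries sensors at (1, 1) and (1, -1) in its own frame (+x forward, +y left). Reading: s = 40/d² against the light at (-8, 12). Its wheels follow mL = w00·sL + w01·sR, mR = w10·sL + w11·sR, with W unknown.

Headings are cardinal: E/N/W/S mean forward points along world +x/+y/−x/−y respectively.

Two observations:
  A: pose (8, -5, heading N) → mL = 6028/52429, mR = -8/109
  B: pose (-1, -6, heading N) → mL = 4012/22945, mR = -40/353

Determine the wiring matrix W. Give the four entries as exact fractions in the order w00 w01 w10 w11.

1/2 1 0 -1

obs A: pose=(8,-5,N) → sL=40/481, sR=8/109, mL=6028/52429, mR=-8/109
obs B: pose=(-1,-6,N) → sL=8/65, sR=40/353, mL=4012/22945, mR=-40/353
sensor matrix S = [[40/481, 8/109], [8/65, 40/353]]; det S = 36096/92537185
solve [mL_A; mL_B] = S·[w00; w01] and [mR_A; mR_B] = S·[w10; w11]:
  w00 = 1/2, w01 = 1, w10 = 0, w11 = -1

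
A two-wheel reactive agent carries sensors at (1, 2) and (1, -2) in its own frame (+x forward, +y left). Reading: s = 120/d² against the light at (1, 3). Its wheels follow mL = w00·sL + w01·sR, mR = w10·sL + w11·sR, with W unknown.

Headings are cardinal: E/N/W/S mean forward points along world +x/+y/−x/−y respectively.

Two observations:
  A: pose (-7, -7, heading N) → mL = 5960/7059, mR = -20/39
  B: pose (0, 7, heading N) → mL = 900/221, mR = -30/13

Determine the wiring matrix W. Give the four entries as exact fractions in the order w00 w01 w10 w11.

1/2 1/2 0 -1/2

obs A: pose=(-7,-7,N) → sL=120/181, sR=40/39, mL=5960/7059, mR=-20/39
obs B: pose=(0,7,N) → sL=60/17, sR=60/13, mL=900/221, mR=-30/13
sensor matrix S = [[120/181, 40/39], [60/17, 60/13]]; det S = -22400/40001
solve [mL_A; mL_B] = S·[w00; w01] and [mR_A; mR_B] = S·[w10; w11]:
  w00 = 1/2, w01 = 1/2, w10 = 0, w11 = -1/2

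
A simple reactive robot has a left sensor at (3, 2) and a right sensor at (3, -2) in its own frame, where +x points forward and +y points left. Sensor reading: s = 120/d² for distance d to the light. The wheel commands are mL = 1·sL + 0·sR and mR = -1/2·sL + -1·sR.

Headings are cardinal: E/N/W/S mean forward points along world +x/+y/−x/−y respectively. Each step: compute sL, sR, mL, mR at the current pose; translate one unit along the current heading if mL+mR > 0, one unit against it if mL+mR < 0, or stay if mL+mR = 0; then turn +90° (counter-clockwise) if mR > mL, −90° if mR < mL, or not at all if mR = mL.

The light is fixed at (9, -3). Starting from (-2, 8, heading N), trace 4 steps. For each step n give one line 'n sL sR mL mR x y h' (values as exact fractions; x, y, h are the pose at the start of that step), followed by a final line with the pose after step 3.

0 24/73 120/277 24/73 -12084/20221 -2 8 N
1 15/26 15/16 15/26 -255/208 -2 7 E
2 120/149 24/49 120/149 -6516/7301 -3 7 S
3 20/51 60/197 20/51 -5030/10047 -3 8 W
final -2 8 N

n=0: pose=(-2,8,N); sL=24/73, sR=120/277; mL=24/73, mR=-12084/20221; mL+mR=-5436/20221 → advance -1; mR−mL=-18732/20221 → turn -1·90°
n=1: pose=(-2,7,E); sL=15/26, sR=15/16; mL=15/26, mR=-255/208; mL+mR=-135/208 → advance -1; mR−mL=-375/208 → turn -1·90°
n=2: pose=(-3,7,S); sL=120/149, sR=24/49; mL=120/149, mR=-6516/7301; mL+mR=-636/7301 → advance -1; mR−mL=-12396/7301 → turn -1·90°
n=3: pose=(-3,8,W); sL=20/51, sR=60/197; mL=20/51, mR=-5030/10047; mL+mR=-1090/10047 → advance -1; mR−mL=-2990/3349 → turn -1·90°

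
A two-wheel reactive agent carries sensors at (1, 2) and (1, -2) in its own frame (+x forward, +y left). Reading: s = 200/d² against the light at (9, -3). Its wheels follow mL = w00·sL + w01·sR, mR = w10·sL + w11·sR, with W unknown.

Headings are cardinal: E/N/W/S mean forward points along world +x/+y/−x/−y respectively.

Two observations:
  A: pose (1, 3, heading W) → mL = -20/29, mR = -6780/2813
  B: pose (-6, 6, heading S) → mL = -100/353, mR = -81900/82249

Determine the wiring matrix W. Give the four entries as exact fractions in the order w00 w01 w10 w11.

0 -1/2 -1/2 -1

obs A: pose=(1,3,W) → sL=200/97, sR=40/29, mL=-20/29, mR=-6780/2813
obs B: pose=(-6,6,S) → sL=200/233, sR=200/353, mL=-100/353, mR=-81900/82249
sensor matrix S = [[200/97, 40/29], [200/233, 200/353]]; det S = -3648000/231366437
solve [mL_A; mL_B] = S·[w00; w01] and [mR_A; mR_B] = S·[w10; w11]:
  w00 = 0, w01 = -1/2, w10 = -1/2, w11 = -1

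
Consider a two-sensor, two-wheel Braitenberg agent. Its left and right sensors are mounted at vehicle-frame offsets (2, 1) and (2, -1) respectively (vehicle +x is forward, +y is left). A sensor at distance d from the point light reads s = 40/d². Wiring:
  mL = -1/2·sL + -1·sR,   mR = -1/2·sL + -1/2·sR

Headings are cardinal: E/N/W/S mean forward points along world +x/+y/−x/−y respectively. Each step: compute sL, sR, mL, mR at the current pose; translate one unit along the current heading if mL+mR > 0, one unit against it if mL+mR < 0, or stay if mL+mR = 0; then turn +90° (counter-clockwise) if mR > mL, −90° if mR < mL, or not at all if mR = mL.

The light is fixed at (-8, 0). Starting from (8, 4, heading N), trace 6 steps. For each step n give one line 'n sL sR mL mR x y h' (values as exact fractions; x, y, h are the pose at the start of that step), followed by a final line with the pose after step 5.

0 40/261 8/65 -3388/16965 -2344/16965 8 4 N
1 1/5 10/53 -153/530 -103/530 8 3 W
2 8/65 40/257 -3628/16705 -2328/16705 9 3 S
3 20/193 4/37 -1142/7141 -756/7141 9 4 E
4 40/261 8/65 -3388/16965 -2344/16965 8 4 N
5 1/5 10/53 -153/530 -103/530 8 3 W
final 9 3 S

n=0: pose=(8,4,N); sL=40/261, sR=8/65; mL=-3388/16965, mR=-2344/16965; mL+mR=-5732/16965 → advance -1; mR−mL=4/65 → turn +1·90°
n=1: pose=(8,3,W); sL=1/5, sR=10/53; mL=-153/530, mR=-103/530; mL+mR=-128/265 → advance -1; mR−mL=5/53 → turn +1·90°
n=2: pose=(9,3,S); sL=8/65, sR=40/257; mL=-3628/16705, mR=-2328/16705; mL+mR=-5956/16705 → advance -1; mR−mL=20/257 → turn +1·90°
n=3: pose=(9,4,E); sL=20/193, sR=4/37; mL=-1142/7141, mR=-756/7141; mL+mR=-1898/7141 → advance -1; mR−mL=2/37 → turn +1·90°
n=4: pose=(8,4,N); sL=40/261, sR=8/65; mL=-3388/16965, mR=-2344/16965; mL+mR=-5732/16965 → advance -1; mR−mL=4/65 → turn +1·90°
n=5: pose=(8,3,W); sL=1/5, sR=10/53; mL=-153/530, mR=-103/530; mL+mR=-128/265 → advance -1; mR−mL=5/53 → turn +1·90°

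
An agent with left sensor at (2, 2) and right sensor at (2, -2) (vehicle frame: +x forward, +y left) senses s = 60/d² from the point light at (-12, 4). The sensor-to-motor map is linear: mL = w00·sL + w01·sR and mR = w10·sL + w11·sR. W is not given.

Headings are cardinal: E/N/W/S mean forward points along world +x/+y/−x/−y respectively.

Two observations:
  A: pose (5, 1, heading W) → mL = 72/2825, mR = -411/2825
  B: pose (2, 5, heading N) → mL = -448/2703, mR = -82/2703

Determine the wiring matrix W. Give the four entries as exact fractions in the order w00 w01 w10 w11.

obs A: pose=(5,1,W) → sL=6/25, sR=30/113, mL=72/2825, mR=-411/2825
obs B: pose=(2,5,N) → sL=20/51, sR=12/53, mL=-448/2703, mR=-82/2703
sensor matrix S = [[6/25, 30/113], [20/51, 12/53]]; det S = -126688/2545325
solve [mL_A; mL_B] = S·[w00; w01] and [mR_A; mR_B] = S·[w10; w11]:
  w00 = -1, w01 = 1, w10 = 1/2, w11 = -1

-1 1 1/2 -1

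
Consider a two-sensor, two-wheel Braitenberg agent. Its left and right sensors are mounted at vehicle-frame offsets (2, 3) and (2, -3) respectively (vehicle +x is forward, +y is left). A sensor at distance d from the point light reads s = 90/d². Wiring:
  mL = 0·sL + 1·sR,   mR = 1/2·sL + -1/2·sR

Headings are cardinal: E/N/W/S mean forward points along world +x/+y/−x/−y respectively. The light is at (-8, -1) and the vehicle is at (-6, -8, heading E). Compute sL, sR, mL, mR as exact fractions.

left sensor world pos  = (-4, -5); dL² = 32
right sensor world pos = (-4, -11); dR² = 116
sL = 90/32 = 45/16
sR = 90/116 = 45/58
mL = 0·sL + 1·sR = 45/58
mR = 1/2·sL + -1/2·sR = 945/928

45/16 45/58 45/58 945/928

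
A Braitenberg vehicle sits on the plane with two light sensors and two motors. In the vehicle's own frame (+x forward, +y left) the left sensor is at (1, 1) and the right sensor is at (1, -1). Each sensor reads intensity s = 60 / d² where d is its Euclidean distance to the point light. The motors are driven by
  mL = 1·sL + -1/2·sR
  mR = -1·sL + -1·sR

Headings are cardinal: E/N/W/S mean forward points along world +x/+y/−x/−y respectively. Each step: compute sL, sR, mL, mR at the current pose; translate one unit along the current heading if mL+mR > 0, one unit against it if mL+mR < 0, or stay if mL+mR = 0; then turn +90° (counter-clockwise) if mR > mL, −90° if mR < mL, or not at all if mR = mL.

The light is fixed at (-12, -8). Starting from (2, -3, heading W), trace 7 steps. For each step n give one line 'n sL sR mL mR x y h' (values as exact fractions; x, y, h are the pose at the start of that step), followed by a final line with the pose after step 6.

0 12/37 12/41 270/1517 -936/1517 2 -3 W
1 15/58 15/73 330/2117 -1965/4234 3 -3 N
2 60/281 12/53 1494/14893 -6552/14893 3 -4 E
3 10/39 30/89 305/3471 -2060/3471 2 -4 S
4 12/37 12/41 270/1517 -936/1517 2 -3 W
5 15/58 15/73 330/2117 -1965/4234 3 -3 N
6 60/281 12/53 1494/14893 -6552/14893 3 -4 E
final 2 -4 S

n=0: pose=(2,-3,W); sL=12/37, sR=12/41; mL=270/1517, mR=-936/1517; mL+mR=-18/41 → advance -1; mR−mL=-1206/1517 → turn -1·90°
n=1: pose=(3,-3,N); sL=15/58, sR=15/73; mL=330/2117, mR=-1965/4234; mL+mR=-45/146 → advance -1; mR−mL=-2625/4234 → turn -1·90°
n=2: pose=(3,-4,E); sL=60/281, sR=12/53; mL=1494/14893, mR=-6552/14893; mL+mR=-18/53 → advance -1; mR−mL=-8046/14893 → turn -1·90°
n=3: pose=(2,-4,S); sL=10/39, sR=30/89; mL=305/3471, mR=-2060/3471; mL+mR=-45/89 → advance -1; mR−mL=-2365/3471 → turn -1·90°
n=4: pose=(2,-3,W); sL=12/37, sR=12/41; mL=270/1517, mR=-936/1517; mL+mR=-18/41 → advance -1; mR−mL=-1206/1517 → turn -1·90°
n=5: pose=(3,-3,N); sL=15/58, sR=15/73; mL=330/2117, mR=-1965/4234; mL+mR=-45/146 → advance -1; mR−mL=-2625/4234 → turn -1·90°
n=6: pose=(3,-4,E); sL=60/281, sR=12/53; mL=1494/14893, mR=-6552/14893; mL+mR=-18/53 → advance -1; mR−mL=-8046/14893 → turn -1·90°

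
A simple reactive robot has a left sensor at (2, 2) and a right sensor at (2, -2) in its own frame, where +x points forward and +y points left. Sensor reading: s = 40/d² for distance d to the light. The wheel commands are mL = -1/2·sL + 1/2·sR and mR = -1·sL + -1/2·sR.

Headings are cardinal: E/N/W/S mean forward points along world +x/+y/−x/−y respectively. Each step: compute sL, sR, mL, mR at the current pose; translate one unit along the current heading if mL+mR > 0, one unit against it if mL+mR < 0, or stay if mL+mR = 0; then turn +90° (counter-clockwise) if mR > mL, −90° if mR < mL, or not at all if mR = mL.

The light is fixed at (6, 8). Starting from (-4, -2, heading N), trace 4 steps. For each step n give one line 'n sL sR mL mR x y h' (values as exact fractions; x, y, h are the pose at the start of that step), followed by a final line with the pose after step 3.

0 5/26 5/16 25/416 -145/416 -4 -2 N
1 8/29 40/233 -352/6757 -2444/6757 -4 -3 E
2 4/25 20/169 -88/4225 -926/4225 -5 -3 S
3 40/313 40/233 1600/72929 -15580/72929 -5 -2 W
final -4 -2 N

n=0: pose=(-4,-2,N); sL=5/26, sR=5/16; mL=25/416, mR=-145/416; mL+mR=-15/52 → advance -1; mR−mL=-85/208 → turn -1·90°
n=1: pose=(-4,-3,E); sL=8/29, sR=40/233; mL=-352/6757, mR=-2444/6757; mL+mR=-12/29 → advance -1; mR−mL=-2092/6757 → turn -1·90°
n=2: pose=(-5,-3,S); sL=4/25, sR=20/169; mL=-88/4225, mR=-926/4225; mL+mR=-6/25 → advance -1; mR−mL=-838/4225 → turn -1·90°
n=3: pose=(-5,-2,W); sL=40/313, sR=40/233; mL=1600/72929, mR=-15580/72929; mL+mR=-60/313 → advance -1; mR−mL=-17180/72929 → turn -1·90°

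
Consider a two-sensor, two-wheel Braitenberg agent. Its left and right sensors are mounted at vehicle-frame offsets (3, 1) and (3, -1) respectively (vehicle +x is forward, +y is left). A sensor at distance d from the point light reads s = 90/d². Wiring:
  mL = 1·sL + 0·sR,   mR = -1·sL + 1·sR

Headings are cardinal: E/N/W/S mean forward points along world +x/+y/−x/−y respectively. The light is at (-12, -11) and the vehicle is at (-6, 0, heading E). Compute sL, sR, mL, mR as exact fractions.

left sensor world pos  = (-3, 1); dL² = 225
right sensor world pos = (-3, -1); dR² = 181
sL = 90/225 = 2/5
sR = 90/181 = 90/181
mL = 1·sL + 0·sR = 2/5
mR = -1·sL + 1·sR = 88/905

2/5 90/181 2/5 88/905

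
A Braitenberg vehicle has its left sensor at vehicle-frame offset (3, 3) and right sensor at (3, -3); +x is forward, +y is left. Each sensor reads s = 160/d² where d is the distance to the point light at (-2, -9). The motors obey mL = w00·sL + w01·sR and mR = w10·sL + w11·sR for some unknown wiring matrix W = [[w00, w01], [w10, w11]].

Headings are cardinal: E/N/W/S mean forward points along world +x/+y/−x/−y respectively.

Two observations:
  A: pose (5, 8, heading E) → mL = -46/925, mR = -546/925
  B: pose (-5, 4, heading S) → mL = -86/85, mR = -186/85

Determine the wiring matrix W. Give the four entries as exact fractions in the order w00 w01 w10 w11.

-1 1/2 -1 -1/2

obs A: pose=(5,8,E) → sL=8/25, sR=20/37, mL=-46/925, mR=-546/925
obs B: pose=(-5,4,S) → sL=8/5, sR=20/17, mL=-86/85, mR=-186/85
sensor matrix S = [[8/25, 20/37], [8/5, 20/17]]; det S = -1536/3145
solve [mL_A; mL_B] = S·[w00; w01] and [mR_A; mR_B] = S·[w10; w11]:
  w00 = -1, w01 = 1/2, w10 = -1, w11 = -1/2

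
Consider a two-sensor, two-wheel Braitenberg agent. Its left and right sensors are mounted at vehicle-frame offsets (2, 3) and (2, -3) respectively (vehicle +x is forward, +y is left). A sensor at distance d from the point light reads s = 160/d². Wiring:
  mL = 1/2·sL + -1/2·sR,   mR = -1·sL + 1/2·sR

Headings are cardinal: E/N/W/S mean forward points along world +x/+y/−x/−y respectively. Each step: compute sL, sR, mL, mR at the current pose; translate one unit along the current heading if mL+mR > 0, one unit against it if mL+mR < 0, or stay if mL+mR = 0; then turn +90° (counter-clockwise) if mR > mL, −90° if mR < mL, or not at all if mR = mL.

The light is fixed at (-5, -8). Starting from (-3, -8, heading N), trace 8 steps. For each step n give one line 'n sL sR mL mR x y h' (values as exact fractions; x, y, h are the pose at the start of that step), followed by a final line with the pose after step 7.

n=0: pose=(-3,-8,N); sL=32, sR=160/29; mL=384/29, mR=-848/29; mL+mR=-16 → advance -1; mR−mL=-1232/29 → turn -1·90°
n=1: pose=(-3,-9,E); sL=8, sR=5; mL=3/2, mR=-11/2; mL+mR=-4 → advance -1; mR−mL=-7 → turn -1·90°
n=2: pose=(-4,-9,S); sL=32/5, sR=160/13; mL=-192/65, mR=-16/65; mL+mR=-16/5 → advance -1; mR−mL=176/65 → turn +1·90°
n=3: pose=(-4,-8,E); sL=80/9, sR=80/9; mL=0, mR=-40/9; mL+mR=-40/9 → advance -1; mR−mL=-40/9 → turn -1·90°
n=4: pose=(-5,-8,S); sL=160/13, sR=160/13; mL=0, mR=-80/13; mL+mR=-80/13 → advance -1; mR−mL=-80/13 → turn -1·90°
n=5: pose=(-5,-7,W); sL=20, sR=8; mL=6, mR=-16; mL+mR=-10 → advance -1; mR−mL=-22 → turn -1·90°
n=6: pose=(-4,-7,N); sL=160/13, sR=32/5; mL=192/65, mR=-592/65; mL+mR=-80/13 → advance -1; mR−mL=-784/65 → turn -1·90°
n=7: pose=(-4,-8,E); sL=80/9, sR=80/9; mL=0, mR=-40/9; mL+mR=-40/9 → advance -1; mR−mL=-40/9 → turn -1·90°

0 32 160/29 384/29 -848/29 -3 -8 N
1 8 5 3/2 -11/2 -3 -9 E
2 32/5 160/13 -192/65 -16/65 -4 -9 S
3 80/9 80/9 0 -40/9 -4 -8 E
4 160/13 160/13 0 -80/13 -5 -8 S
5 20 8 6 -16 -5 -7 W
6 160/13 32/5 192/65 -592/65 -4 -7 N
7 80/9 80/9 0 -40/9 -4 -8 E
final -5 -8 S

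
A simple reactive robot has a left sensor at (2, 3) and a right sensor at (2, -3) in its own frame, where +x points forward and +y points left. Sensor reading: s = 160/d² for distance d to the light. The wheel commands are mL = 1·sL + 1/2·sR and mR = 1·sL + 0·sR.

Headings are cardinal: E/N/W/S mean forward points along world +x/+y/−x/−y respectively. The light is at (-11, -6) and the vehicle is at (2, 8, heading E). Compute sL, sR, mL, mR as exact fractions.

left sensor world pos  = (4, 11); dL² = 514
right sensor world pos = (4, 5); dR² = 346
sL = 160/514 = 80/257
sR = 160/346 = 80/173
mL = 1·sL + 1/2·sR = 24120/44461
mR = 1·sL + 0·sR = 80/257

80/257 80/173 24120/44461 80/257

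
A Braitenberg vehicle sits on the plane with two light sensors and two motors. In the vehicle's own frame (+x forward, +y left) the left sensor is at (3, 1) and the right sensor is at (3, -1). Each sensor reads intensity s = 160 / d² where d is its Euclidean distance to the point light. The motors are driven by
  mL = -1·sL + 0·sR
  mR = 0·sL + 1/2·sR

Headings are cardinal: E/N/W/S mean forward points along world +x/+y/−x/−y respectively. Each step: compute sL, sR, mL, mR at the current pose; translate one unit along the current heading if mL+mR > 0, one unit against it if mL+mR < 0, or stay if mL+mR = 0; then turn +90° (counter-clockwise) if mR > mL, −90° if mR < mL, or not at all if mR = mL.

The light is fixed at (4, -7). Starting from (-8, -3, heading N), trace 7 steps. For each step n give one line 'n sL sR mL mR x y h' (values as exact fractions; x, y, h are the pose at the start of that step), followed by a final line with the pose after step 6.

0 80/109 16/17 -80/109 8/17 -8 -3 N
1 160/229 160/241 -160/229 80/241 -8 -4 W
2 8/5 10/9 -8/5 5/9 -7 -4 S
3 160/89 160/73 -160/89 80/73 -7 -3 E
4 80/109 16/17 -80/109 8/17 -8 -3 N
5 160/229 160/241 -160/229 80/241 -8 -4 W
6 8/5 10/9 -8/5 5/9 -7 -4 S
final -7 -3 E

n=0: pose=(-8,-3,N); sL=80/109, sR=16/17; mL=-80/109, mR=8/17; mL+mR=-488/1853 → advance -1; mR−mL=2232/1853 → turn +1·90°
n=1: pose=(-8,-4,W); sL=160/229, sR=160/241; mL=-160/229, mR=80/241; mL+mR=-20240/55189 → advance -1; mR−mL=56880/55189 → turn +1·90°
n=2: pose=(-7,-4,S); sL=8/5, sR=10/9; mL=-8/5, mR=5/9; mL+mR=-47/45 → advance -1; mR−mL=97/45 → turn +1·90°
n=3: pose=(-7,-3,E); sL=160/89, sR=160/73; mL=-160/89, mR=80/73; mL+mR=-4560/6497 → advance -1; mR−mL=18800/6497 → turn +1·90°
n=4: pose=(-8,-3,N); sL=80/109, sR=16/17; mL=-80/109, mR=8/17; mL+mR=-488/1853 → advance -1; mR−mL=2232/1853 → turn +1·90°
n=5: pose=(-8,-4,W); sL=160/229, sR=160/241; mL=-160/229, mR=80/241; mL+mR=-20240/55189 → advance -1; mR−mL=56880/55189 → turn +1·90°
n=6: pose=(-7,-4,S); sL=8/5, sR=10/9; mL=-8/5, mR=5/9; mL+mR=-47/45 → advance -1; mR−mL=97/45 → turn +1·90°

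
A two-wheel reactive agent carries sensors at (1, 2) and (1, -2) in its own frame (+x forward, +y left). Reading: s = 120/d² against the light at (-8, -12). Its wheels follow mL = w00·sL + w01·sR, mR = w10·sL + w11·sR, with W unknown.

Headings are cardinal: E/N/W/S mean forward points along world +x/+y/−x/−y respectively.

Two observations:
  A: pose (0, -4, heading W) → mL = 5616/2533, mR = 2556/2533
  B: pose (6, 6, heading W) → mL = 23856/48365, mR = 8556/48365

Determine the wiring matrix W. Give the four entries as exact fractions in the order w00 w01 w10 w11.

1 1 1 -1/2

obs A: pose=(0,-4,W) → sL=24/17, sR=120/149, mL=5616/2533, mR=2556/2533
obs B: pose=(6,6,W) → sL=24/85, sR=120/569, mL=23856/48365, mR=8556/48365
sensor matrix S = [[24/17, 120/149], [24/85, 120/569]]; det S = 101376/1441277
solve [mL_A; mL_B] = S·[w00; w01] and [mR_A; mR_B] = S·[w10; w11]:
  w00 = 1, w01 = 1, w10 = 1, w11 = -1/2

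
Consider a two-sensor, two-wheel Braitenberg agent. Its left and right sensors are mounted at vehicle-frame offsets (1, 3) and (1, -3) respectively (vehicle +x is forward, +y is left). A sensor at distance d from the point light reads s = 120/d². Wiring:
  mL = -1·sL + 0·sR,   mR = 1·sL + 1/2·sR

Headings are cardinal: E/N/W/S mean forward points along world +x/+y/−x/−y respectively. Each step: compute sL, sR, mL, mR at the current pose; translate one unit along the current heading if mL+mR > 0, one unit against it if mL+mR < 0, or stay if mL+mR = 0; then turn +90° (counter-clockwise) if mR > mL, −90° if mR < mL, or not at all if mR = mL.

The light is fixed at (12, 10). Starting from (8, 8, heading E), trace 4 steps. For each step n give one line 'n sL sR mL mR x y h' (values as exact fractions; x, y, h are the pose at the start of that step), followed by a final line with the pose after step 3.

0 12 60/17 -12 234/17 8 8 E
1 120/37 120 -120/37 2340/37 9 8 N
2 15/4 6 -15/4 27/4 9 9 W
3 24 120/53 -24 1332/53 8 9 S
final 8 8 E

n=0: pose=(8,8,E); sL=12, sR=60/17; mL=-12, mR=234/17; mL+mR=30/17 → advance +1; mR−mL=438/17 → turn +1·90°
n=1: pose=(9,8,N); sL=120/37, sR=120; mL=-120/37, mR=2340/37; mL+mR=60 → advance +1; mR−mL=2460/37 → turn +1·90°
n=2: pose=(9,9,W); sL=15/4, sR=6; mL=-15/4, mR=27/4; mL+mR=3 → advance +1; mR−mL=21/2 → turn +1·90°
n=3: pose=(8,9,S); sL=24, sR=120/53; mL=-24, mR=1332/53; mL+mR=60/53 → advance +1; mR−mL=2604/53 → turn +1·90°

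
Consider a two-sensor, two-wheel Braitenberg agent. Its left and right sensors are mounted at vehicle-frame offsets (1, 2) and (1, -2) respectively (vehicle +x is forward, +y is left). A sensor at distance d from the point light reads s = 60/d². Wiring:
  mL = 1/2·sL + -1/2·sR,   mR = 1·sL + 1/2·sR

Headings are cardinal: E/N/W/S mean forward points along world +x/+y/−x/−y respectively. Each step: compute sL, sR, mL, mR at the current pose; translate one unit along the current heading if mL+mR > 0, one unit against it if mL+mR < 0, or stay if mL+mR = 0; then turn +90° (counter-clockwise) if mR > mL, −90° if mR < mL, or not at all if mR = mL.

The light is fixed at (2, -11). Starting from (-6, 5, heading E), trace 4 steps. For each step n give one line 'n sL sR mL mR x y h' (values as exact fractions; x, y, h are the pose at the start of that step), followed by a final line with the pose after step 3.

n=0: pose=(-6,5,E); sL=60/373, sR=12/49; mL=-768/18277, mR=5178/18277; mL+mR=90/373 → advance +1; mR−mL=5946/18277 → turn +1·90°
n=1: pose=(-5,5,N); sL=6/37, sR=30/157; mL=-84/5809, mR=1497/5809; mL+mR=9/37 → advance +1; mR−mL=1581/5809 → turn +1·90°
n=2: pose=(-5,6,W); sL=60/289, sR=12/85; mL=48/1445, mR=402/1445; mL+mR=90/289 → advance +1; mR−mL=354/1445 → turn +1·90°
n=3: pose=(-6,6,S); sL=15/73, sR=15/89; mL=120/6497, mR=3765/12994; mL+mR=45/146 → advance +1; mR−mL=3525/12994 → turn +1·90°

0 60/373 12/49 -768/18277 5178/18277 -6 5 E
1 6/37 30/157 -84/5809 1497/5809 -5 5 N
2 60/289 12/85 48/1445 402/1445 -5 6 W
3 15/73 15/89 120/6497 3765/12994 -6 6 S
final -6 5 E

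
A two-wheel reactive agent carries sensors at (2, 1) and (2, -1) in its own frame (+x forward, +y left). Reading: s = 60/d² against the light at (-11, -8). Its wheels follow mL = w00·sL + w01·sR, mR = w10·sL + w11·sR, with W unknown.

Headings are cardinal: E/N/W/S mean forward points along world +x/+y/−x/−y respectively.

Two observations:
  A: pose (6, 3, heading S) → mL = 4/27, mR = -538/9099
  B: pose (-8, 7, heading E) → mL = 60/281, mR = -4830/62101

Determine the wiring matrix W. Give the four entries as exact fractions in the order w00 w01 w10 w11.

obs A: pose=(6,3,S) → sL=4/27, sR=60/337, mL=4/27, mR=-538/9099
obs B: pose=(-8,7,E) → sL=60/281, sR=60/221, mL=60/281, mR=-4830/62101
sensor matrix S = [[4/27, 60/337], [60/281, 60/221]]; det S = 415360/188352333
solve [mL_A; mL_B] = S·[w00; w01] and [mR_A; mR_B] = S·[w10; w11]:
  w00 = 1, w01 = 0, w10 = -1, w11 = 1/2

1 0 -1 1/2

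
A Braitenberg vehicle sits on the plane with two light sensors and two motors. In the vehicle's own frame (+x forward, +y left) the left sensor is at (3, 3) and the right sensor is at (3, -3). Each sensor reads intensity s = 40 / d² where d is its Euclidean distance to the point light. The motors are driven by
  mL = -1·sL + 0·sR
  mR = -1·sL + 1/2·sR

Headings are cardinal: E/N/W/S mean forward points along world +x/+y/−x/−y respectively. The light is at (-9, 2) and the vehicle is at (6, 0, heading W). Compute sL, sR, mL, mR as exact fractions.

left sensor world pos  = (3, -3); dL² = 169
right sensor world pos = (3, 3); dR² = 145
sL = 40/169 = 40/169
sR = 40/145 = 8/29
mL = -1·sL + 0·sR = -40/169
mR = -1·sL + 1/2·sR = -484/4901

40/169 8/29 -40/169 -484/4901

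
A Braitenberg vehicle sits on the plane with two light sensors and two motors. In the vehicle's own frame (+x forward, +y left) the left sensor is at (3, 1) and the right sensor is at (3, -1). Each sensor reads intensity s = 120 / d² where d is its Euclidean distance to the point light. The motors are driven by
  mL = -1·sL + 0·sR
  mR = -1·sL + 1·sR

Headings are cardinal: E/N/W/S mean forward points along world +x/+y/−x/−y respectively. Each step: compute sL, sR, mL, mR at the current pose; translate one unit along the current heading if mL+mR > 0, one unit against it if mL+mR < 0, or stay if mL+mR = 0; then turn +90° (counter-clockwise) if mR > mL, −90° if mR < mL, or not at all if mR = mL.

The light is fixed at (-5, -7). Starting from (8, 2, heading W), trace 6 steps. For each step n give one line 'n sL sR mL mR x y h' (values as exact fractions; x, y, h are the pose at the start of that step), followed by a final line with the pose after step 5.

n=0: pose=(8,2,W); sL=30/41, sR=3/5; mL=-30/41, mR=-27/205; mL+mR=-177/205 → advance -1; mR−mL=3/5 → turn +1·90°
n=1: pose=(9,2,S); sL=40/87, sR=24/41; mL=-40/87, mR=448/3567; mL+mR=-1192/3567 → advance -1; mR−mL=24/41 → turn +1·90°
n=2: pose=(9,3,E); sL=12/41, sR=12/37; mL=-12/41, mR=48/1517; mL+mR=-396/1517 → advance -1; mR−mL=12/37 → turn +1·90°
n=3: pose=(8,3,N); sL=120/313, sR=24/73; mL=-120/313, mR=-1248/22849; mL+mR=-10008/22849 → advance -1; mR−mL=24/73 → turn +1·90°
n=4: pose=(8,2,W); sL=30/41, sR=3/5; mL=-30/41, mR=-27/205; mL+mR=-177/205 → advance -1; mR−mL=3/5 → turn +1·90°
n=5: pose=(9,2,S); sL=40/87, sR=24/41; mL=-40/87, mR=448/3567; mL+mR=-1192/3567 → advance -1; mR−mL=24/41 → turn +1·90°

0 30/41 3/5 -30/41 -27/205 8 2 W
1 40/87 24/41 -40/87 448/3567 9 2 S
2 12/41 12/37 -12/41 48/1517 9 3 E
3 120/313 24/73 -120/313 -1248/22849 8 3 N
4 30/41 3/5 -30/41 -27/205 8 2 W
5 40/87 24/41 -40/87 448/3567 9 2 S
final 9 3 E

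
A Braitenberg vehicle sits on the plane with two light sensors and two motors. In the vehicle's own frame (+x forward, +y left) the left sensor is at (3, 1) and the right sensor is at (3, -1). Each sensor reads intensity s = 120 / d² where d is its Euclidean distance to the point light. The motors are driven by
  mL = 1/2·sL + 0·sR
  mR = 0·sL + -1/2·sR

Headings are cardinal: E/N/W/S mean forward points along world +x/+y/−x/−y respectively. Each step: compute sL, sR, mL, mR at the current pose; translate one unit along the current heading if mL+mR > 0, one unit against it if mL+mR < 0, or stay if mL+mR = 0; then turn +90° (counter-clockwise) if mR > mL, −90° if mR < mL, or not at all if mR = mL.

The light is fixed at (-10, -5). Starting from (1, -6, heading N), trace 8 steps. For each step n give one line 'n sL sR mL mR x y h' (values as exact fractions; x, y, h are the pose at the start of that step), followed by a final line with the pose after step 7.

0 15/13 30/37 15/26 -15/37 1 -6 N
1 120/197 120/197 60/197 -60/197 1 -5 E
2 40/51 120/109 20/51 -60/109 1 -5 S
3 15/8 30/17 15/16 -15/17 1 -4 W
4 120/97 120/137 60/97 -60/137 0 -4 N
5 60/89 12/17 30/89 -6/17 0 -3 E
6 120/101 24/13 60/101 -12/13 -1 -3 S
7 3 30/13 3/2 -15/13 -1 -2 W
final -2 -2 N

n=0: pose=(1,-6,N); sL=15/13, sR=30/37; mL=15/26, mR=-15/37; mL+mR=165/962 → advance +1; mR−mL=-945/962 → turn -1·90°
n=1: pose=(1,-5,E); sL=120/197, sR=120/197; mL=60/197, mR=-60/197; mL+mR=0 → advance +0; mR−mL=-120/197 → turn -1·90°
n=2: pose=(1,-5,S); sL=40/51, sR=120/109; mL=20/51, mR=-60/109; mL+mR=-880/5559 → advance -1; mR−mL=-5240/5559 → turn -1·90°
n=3: pose=(1,-4,W); sL=15/8, sR=30/17; mL=15/16, mR=-15/17; mL+mR=15/272 → advance +1; mR−mL=-495/272 → turn -1·90°
n=4: pose=(0,-4,N); sL=120/97, sR=120/137; mL=60/97, mR=-60/137; mL+mR=2400/13289 → advance +1; mR−mL=-14040/13289 → turn -1·90°
n=5: pose=(0,-3,E); sL=60/89, sR=12/17; mL=30/89, mR=-6/17; mL+mR=-24/1513 → advance -1; mR−mL=-1044/1513 → turn -1·90°
n=6: pose=(-1,-3,S); sL=120/101, sR=24/13; mL=60/101, mR=-12/13; mL+mR=-432/1313 → advance -1; mR−mL=-1992/1313 → turn -1·90°
n=7: pose=(-1,-2,W); sL=3, sR=30/13; mL=3/2, mR=-15/13; mL+mR=9/26 → advance +1; mR−mL=-69/26 → turn -1·90°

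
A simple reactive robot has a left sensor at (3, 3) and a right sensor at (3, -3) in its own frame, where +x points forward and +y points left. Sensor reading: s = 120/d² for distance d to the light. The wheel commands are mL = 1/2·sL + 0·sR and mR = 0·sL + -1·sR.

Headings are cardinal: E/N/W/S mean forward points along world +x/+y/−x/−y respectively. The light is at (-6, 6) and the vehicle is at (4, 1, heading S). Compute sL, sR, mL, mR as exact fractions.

120/233 120/113 60/233 -120/113

left sensor world pos  = (7, -2); dL² = 233
right sensor world pos = (1, -2); dR² = 113
sL = 120/233 = 120/233
sR = 120/113 = 120/113
mL = 1/2·sL + 0·sR = 60/233
mR = 0·sL + -1·sR = -120/113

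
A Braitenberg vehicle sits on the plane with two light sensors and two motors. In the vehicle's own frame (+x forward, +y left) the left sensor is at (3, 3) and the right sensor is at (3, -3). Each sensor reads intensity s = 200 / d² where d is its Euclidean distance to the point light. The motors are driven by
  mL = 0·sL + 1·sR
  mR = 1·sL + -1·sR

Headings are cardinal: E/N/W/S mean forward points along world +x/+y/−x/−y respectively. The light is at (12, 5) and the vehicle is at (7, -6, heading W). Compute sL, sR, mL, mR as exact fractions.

10/13 25/16 25/16 -165/208

left sensor world pos  = (4, -9); dL² = 260
right sensor world pos = (4, -3); dR² = 128
sL = 200/260 = 10/13
sR = 200/128 = 25/16
mL = 0·sL + 1·sR = 25/16
mR = 1·sL + -1·sR = -165/208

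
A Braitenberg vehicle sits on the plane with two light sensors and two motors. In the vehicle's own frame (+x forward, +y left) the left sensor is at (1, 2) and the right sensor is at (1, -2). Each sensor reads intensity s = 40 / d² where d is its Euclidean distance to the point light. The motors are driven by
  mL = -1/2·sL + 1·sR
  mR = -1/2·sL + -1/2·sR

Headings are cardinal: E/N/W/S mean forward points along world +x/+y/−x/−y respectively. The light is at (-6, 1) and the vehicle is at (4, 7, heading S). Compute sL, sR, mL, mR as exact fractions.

left sensor world pos  = (6, 6); dL² = 169
right sensor world pos = (2, 6); dR² = 89
sL = 40/169 = 40/169
sR = 40/89 = 40/89
mL = -1/2·sL + 1·sR = 4980/15041
mR = -1/2·sL + -1/2·sR = -5160/15041

40/169 40/89 4980/15041 -5160/15041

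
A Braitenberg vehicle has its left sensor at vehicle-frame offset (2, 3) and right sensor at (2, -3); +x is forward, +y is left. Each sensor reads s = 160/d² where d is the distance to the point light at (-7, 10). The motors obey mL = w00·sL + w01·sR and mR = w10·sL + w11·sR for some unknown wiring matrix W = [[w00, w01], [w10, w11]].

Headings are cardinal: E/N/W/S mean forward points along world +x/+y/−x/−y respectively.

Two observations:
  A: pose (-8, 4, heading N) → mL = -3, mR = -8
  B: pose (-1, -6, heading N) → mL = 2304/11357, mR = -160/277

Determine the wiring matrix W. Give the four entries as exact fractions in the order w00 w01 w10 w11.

1 -1 0 -1

obs A: pose=(-8,4,N) → sL=5, sR=8, mL=-3, mR=-8
obs B: pose=(-1,-6,N) → sL=32/41, sR=160/277, mL=2304/11357, mR=-160/277
sensor matrix S = [[5, 8], [32/41, 160/277]]; det S = -38112/11357
solve [mL_A; mL_B] = S·[w00; w01] and [mR_A; mR_B] = S·[w10; w11]:
  w00 = 1, w01 = -1, w10 = 0, w11 = -1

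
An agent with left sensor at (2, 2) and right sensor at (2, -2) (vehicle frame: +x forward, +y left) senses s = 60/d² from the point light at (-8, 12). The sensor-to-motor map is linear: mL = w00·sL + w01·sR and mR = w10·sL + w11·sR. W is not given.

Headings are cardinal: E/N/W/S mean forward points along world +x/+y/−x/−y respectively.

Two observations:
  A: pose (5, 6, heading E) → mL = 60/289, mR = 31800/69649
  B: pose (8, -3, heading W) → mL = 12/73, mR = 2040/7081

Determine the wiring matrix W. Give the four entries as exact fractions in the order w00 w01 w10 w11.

obs A: pose=(5,6,E) → sL=60/241, sR=60/289, mL=60/289, mR=31800/69649
obs B: pose=(8,-3,W) → sL=12/97, sR=12/73, mL=12/73, mR=2040/7081
sensor matrix S = [[60/241, 60/289], [12/97, 12/73]]; det S = 7516800/493184569
solve [mL_A; mL_B] = S·[w00; w01] and [mR_A; mR_B] = S·[w10; w11]:
  w00 = 0, w01 = 1, w10 = 1, w11 = 1

0 1 1 1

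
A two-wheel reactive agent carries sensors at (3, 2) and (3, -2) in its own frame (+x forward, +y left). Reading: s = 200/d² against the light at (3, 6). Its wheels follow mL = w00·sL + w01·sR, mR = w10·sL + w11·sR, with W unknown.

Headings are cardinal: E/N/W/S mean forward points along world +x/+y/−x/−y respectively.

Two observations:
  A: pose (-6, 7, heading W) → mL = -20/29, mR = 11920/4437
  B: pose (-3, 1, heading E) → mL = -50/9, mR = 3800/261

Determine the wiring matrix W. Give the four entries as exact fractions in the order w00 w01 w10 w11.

-1/2 0 1 1

obs A: pose=(-6,7,W) → sL=40/29, sR=200/153, mL=-20/29, mR=11920/4437
obs B: pose=(-3,1,E) → sL=100/9, sR=100/29, mL=-50/9, mR=3800/261
sensor matrix S = [[40/29, 200/153], [100/9, 100/29]]; det S = -11312000/1158057
solve [mL_A; mL_B] = S·[w00; w01] and [mR_A; mR_B] = S·[w10; w11]:
  w00 = -1/2, w01 = 0, w10 = 1, w11 = 1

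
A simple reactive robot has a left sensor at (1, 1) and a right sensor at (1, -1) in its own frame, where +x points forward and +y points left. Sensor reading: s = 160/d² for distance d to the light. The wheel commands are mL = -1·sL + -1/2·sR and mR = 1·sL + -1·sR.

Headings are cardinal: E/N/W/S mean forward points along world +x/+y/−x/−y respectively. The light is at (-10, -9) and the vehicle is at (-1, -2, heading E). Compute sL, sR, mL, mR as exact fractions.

40/41 20/17 -1090/697 -140/697

left sensor world pos  = (0, -1); dL² = 164
right sensor world pos = (0, -3); dR² = 136
sL = 160/164 = 40/41
sR = 160/136 = 20/17
mL = -1·sL + -1/2·sR = -1090/697
mR = 1·sL + -1·sR = -140/697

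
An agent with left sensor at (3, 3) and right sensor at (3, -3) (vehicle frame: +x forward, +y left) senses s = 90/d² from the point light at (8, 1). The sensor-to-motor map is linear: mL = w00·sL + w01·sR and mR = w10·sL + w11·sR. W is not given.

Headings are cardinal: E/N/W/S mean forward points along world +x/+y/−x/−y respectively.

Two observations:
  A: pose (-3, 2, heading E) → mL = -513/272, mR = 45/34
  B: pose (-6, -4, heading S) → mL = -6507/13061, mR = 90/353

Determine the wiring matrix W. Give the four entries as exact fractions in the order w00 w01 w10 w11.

obs A: pose=(-3,2,E) → sL=9/8, sR=45/34, mL=-513/272, mR=45/34
obs B: pose=(-6,-4,S) → sL=18/37, sR=90/353, mL=-6507/13061, mR=90/353
sensor matrix S = [[9/8, 45/34], [18/37, 90/353]]; det S = -317115/888148
solve [mL_A; mL_B] = S·[w00; w01] and [mR_A; mR_B] = S·[w10; w11]:
  w00 = -1/2, w01 = -1, w10 = 0, w11 = 1

-1/2 -1 0 1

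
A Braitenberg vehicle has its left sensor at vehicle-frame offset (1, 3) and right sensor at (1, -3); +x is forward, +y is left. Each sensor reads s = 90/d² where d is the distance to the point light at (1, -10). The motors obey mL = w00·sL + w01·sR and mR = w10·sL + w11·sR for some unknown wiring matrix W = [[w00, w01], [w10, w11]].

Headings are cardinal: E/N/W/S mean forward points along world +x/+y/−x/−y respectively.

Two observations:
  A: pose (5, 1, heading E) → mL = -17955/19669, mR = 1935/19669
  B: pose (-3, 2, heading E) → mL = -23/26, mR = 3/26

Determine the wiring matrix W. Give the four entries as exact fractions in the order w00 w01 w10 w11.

-1 -1/2 -1 1/2

obs A: pose=(5,1,E) → sL=90/221, sR=90/89, mL=-17955/19669, mR=1935/19669
obs B: pose=(-3,2,E) → sL=5/13, sR=1, mL=-23/26, mR=3/26
sensor matrix S = [[90/221, 90/89], [5/13, 1]]; det S = 360/19669
solve [mL_A; mL_B] = S·[w00; w01] and [mR_A; mR_B] = S·[w10; w11]:
  w00 = -1, w01 = -1/2, w10 = -1, w11 = 1/2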